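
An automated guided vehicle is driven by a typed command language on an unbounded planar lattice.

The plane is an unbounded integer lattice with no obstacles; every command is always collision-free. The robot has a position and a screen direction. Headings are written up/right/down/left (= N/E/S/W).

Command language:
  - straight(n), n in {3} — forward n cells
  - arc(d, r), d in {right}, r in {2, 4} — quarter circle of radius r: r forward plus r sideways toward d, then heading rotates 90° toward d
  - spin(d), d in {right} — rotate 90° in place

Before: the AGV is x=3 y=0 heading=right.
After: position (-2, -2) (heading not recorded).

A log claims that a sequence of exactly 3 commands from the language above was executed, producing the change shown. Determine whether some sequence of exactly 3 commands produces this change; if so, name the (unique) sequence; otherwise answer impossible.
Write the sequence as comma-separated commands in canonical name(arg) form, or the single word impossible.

spin(right), arc(right, 2), straight(3)

key: order matters: swapping spin(right) and straight(3) lands elsewhere
from: x=3 y=0 heading=right
[1] after spin(right): x=3 y=0 heading=down
[2] after arc(right, 2): x=1 y=-2 heading=left
[3] after straight(3): x=-2 y=-2 heading=left
no rival 3-sequence matches.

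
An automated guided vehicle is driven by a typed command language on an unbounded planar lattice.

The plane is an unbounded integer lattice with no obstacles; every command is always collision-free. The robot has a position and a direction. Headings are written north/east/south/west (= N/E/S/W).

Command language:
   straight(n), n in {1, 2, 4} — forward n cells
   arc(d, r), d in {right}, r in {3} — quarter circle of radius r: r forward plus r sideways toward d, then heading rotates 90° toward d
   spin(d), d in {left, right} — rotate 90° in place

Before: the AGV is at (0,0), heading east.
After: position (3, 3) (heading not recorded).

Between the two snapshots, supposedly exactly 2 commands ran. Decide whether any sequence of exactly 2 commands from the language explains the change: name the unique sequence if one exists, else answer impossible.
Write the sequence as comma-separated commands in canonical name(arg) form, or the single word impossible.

spin(left), arc(right, 3)

key: running arc(right, 3) before spin(left) would end elsewhere — order is forced
t0: at (0,0), heading east
t=1 spin(left) ⇒ at (0,0), heading north
t=2 arc(right, 3) ⇒ at (3,3), heading east
no other 2-command option fits: unique.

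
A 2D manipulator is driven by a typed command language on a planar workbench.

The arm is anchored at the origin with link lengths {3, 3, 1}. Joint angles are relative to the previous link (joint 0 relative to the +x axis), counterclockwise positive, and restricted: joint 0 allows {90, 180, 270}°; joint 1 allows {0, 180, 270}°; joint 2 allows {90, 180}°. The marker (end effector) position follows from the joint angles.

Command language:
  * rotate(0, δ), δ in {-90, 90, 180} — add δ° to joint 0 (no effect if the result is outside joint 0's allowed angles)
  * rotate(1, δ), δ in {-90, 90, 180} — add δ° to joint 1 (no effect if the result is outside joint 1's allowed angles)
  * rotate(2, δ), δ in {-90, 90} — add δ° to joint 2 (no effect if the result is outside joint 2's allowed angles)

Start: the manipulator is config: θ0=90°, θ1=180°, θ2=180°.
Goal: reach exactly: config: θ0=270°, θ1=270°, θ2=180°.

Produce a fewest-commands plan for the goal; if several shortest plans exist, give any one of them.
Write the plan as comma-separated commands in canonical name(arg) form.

initial: config: θ0=90°, θ1=180°, θ2=180°
[1] after rotate(0, 180): config: θ0=270°, θ1=180°, θ2=180°
[2] after rotate(1, 90): config: θ0=270°, θ1=270°, θ2=180°
no 1-step plan works, so 2 is optimal.

rotate(0, 180), rotate(1, 90)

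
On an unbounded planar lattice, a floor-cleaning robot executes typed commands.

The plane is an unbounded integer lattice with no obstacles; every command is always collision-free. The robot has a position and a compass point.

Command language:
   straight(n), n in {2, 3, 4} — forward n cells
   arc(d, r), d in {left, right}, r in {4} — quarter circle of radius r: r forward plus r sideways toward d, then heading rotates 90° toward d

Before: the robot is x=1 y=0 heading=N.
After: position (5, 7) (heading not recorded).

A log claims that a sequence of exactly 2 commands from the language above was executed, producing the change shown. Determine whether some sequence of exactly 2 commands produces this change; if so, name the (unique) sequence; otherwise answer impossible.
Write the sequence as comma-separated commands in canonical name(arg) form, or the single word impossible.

straight(3), arc(right, 4)

key: order matters: swapping straight(3) and arc(right, 4) lands elsewhere
start: x=1 y=0 heading=N
t=1 straight(3) ⇒ x=1 y=3 heading=N
t=2 arc(right, 4) ⇒ x=5 y=7 heading=E
no other 2-command option fits: unique.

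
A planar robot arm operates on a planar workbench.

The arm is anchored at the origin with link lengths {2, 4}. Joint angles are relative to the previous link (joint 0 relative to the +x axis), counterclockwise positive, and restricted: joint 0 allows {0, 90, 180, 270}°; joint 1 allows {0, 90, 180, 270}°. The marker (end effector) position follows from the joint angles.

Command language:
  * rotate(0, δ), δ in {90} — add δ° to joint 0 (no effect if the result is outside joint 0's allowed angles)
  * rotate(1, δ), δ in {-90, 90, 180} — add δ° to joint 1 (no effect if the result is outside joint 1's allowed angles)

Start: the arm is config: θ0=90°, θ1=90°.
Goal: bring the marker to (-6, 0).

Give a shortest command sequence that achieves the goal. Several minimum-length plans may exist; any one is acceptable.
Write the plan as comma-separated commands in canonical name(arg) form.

initial: config: θ0=90°, θ1=90°
step 1 (rotate(0, 90)): config: θ0=180°, θ1=90°
step 2 (rotate(1, -90)): config: θ0=180°, θ1=0°
nothing shorter than 2 reaches the goal.

rotate(0, 90), rotate(1, -90)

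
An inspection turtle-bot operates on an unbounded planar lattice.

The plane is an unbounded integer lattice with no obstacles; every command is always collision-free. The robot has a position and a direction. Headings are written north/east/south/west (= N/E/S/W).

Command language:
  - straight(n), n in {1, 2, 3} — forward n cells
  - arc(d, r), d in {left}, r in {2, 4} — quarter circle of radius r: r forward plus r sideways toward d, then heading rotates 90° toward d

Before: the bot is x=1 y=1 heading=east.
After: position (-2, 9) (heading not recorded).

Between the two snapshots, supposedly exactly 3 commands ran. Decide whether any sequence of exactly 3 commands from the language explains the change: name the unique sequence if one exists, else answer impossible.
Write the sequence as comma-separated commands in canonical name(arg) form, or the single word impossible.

arc(left, 4), arc(left, 4), straight(3)

key: running straight(3) before arc(left, 4) would end elsewhere — order is forced
begin: x=1 y=1 heading=east
t=1 arc(left, 4) ⇒ x=5 y=5 heading=north
t=2 arc(left, 4) ⇒ x=1 y=9 heading=west
t=3 straight(3) ⇒ x=-2 y=9 heading=west
all 125 alternatives checked — unique.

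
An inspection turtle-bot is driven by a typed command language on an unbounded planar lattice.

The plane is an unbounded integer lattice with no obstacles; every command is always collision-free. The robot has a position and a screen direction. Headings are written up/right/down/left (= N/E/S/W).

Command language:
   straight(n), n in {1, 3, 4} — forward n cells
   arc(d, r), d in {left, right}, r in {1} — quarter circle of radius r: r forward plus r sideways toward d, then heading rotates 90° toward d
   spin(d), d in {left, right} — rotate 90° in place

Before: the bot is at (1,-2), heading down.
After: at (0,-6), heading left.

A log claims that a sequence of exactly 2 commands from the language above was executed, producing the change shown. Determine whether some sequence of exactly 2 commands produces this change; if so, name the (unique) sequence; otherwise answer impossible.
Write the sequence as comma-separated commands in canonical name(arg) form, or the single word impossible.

straight(3), arc(right, 1)

key: cell and facing (now W) both changed — the 2 commands mix motion and turning
begin: at (1,-2), heading down
t=1 straight(3) ⇒ at (1,-5), heading down
t=2 arc(right, 1) ⇒ at (0,-6), heading left
no rival 2-sequence matches.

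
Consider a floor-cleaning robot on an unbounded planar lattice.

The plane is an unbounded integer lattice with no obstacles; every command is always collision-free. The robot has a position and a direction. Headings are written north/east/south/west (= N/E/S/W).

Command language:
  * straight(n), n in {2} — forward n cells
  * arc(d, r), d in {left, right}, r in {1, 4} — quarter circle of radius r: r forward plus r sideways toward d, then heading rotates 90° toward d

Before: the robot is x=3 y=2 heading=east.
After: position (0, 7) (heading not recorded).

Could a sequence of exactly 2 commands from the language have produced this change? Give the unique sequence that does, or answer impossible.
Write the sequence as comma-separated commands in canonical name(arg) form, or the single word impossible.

key: order matters: swapping arc(left, 1) and arc(left, 4) lands elsewhere
start: x=3 y=2 heading=east
t=1 arc(left, 1) ⇒ x=4 y=3 heading=north
t=2 arc(left, 4) ⇒ x=0 y=7 heading=west
uniquely the one of 25 2-step routes that fits.

arc(left, 1), arc(left, 4)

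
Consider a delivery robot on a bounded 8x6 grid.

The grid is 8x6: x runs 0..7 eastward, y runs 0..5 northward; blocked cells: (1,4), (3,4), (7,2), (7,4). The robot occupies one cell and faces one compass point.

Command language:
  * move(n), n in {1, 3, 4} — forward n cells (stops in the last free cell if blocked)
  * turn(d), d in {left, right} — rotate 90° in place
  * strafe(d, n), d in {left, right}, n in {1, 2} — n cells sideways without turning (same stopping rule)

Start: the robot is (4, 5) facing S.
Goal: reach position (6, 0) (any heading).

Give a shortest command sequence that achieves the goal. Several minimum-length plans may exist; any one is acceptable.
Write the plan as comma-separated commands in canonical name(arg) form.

move(4), move(4), strafe(left, 2)

initial: (4, 5) facing S
[1] after move(4): (4, 1) facing S
[2] after move(4): (4, 0) facing S
[3] after strafe(left, 2): (6, 0) facing S
shorter routes all fall short; 3 is best.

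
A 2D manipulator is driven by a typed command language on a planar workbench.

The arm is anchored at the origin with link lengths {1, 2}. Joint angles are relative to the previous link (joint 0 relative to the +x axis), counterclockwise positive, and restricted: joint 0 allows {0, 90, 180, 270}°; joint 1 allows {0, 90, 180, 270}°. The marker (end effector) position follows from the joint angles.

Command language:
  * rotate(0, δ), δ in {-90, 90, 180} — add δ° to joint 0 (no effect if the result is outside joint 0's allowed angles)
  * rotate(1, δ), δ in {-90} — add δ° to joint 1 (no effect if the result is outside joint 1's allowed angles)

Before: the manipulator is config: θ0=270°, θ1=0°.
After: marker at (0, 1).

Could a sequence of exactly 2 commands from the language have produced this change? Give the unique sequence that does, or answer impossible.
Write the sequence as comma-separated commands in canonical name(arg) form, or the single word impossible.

rotate(1, -90), rotate(1, -90)

start: config: θ0=270°, θ1=0°
[1] after rotate(1, -90): config: θ0=270°, θ1=270°
[2] after rotate(1, -90): config: θ0=270°, θ1=180°
no rival 2-sequence matches.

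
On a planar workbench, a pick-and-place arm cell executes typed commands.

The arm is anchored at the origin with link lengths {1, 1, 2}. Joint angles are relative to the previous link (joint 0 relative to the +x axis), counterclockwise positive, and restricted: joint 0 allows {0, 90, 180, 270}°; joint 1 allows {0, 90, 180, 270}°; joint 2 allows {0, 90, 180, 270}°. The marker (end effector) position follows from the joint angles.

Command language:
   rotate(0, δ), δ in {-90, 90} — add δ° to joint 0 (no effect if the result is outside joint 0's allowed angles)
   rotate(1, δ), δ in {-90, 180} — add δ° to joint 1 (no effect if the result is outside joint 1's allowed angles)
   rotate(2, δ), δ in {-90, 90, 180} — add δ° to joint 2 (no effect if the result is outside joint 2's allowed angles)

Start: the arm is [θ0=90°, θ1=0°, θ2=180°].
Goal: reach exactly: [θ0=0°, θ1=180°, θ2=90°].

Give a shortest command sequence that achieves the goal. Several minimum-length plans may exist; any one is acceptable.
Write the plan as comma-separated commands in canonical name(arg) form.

initial: [θ0=90°, θ1=0°, θ2=180°]
step 1 (rotate(2, -90)): [θ0=90°, θ1=0°, θ2=90°]
step 2 (rotate(1, 180)): [θ0=90°, θ1=180°, θ2=90°]
step 3 (rotate(0, -90)): [θ0=0°, θ1=180°, θ2=90°]
nothing shorter than 3 reaches the goal.

rotate(2, -90), rotate(1, 180), rotate(0, -90)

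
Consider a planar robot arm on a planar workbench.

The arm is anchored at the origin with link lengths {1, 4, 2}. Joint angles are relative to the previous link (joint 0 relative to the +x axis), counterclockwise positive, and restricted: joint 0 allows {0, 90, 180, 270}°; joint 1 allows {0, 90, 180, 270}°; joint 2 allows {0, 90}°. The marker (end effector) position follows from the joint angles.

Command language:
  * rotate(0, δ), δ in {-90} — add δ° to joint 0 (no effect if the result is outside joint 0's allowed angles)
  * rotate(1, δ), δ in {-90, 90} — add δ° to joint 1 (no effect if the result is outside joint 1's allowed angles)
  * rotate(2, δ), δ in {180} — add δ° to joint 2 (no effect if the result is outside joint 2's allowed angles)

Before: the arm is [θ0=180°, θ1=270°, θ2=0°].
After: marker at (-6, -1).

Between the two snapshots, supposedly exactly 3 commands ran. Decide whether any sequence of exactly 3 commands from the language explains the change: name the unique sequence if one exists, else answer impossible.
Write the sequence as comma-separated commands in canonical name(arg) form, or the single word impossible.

start: [θ0=180°, θ1=270°, θ2=0°]
step 1 (rotate(0, -90)): [θ0=90°, θ1=270°, θ2=0°]
step 2 (rotate(0, -90)): [θ0=0°, θ1=270°, θ2=0°]
step 3 (rotate(0, -90)): [θ0=270°, θ1=270°, θ2=0°]
no rival 3-sequence matches.

rotate(0, -90), rotate(0, -90), rotate(0, -90)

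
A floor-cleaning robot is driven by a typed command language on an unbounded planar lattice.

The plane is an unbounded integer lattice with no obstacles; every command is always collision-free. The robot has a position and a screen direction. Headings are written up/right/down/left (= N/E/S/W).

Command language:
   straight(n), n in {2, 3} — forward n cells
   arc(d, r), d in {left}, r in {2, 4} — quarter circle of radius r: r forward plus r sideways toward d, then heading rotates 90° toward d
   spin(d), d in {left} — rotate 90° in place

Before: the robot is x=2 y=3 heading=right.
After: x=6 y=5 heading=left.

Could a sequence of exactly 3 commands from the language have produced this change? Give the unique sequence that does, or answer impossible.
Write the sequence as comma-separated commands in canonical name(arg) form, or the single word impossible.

straight(2), arc(left, 2), spin(left)

key: running spin(left) before straight(2) would end elsewhere — order is forced
start: x=2 y=3 heading=right
[1] after straight(2): x=4 y=3 heading=right
[2] after arc(left, 2): x=6 y=5 heading=up
[3] after spin(left): x=6 y=5 heading=left
no rival 3-sequence matches.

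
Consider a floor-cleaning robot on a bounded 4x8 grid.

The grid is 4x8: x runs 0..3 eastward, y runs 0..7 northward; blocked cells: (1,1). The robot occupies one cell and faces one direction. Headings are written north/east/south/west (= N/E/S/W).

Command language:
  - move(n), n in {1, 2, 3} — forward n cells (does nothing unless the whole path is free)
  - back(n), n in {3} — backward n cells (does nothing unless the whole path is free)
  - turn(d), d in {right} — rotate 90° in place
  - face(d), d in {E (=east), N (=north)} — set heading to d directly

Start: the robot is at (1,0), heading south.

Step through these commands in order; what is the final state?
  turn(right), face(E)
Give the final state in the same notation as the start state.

at (1,0), heading east

begin: at (1,0), heading south
t=1 turn(right) ⇒ at (1,0), heading west
t=2 face(E) ⇒ at (1,0), heading east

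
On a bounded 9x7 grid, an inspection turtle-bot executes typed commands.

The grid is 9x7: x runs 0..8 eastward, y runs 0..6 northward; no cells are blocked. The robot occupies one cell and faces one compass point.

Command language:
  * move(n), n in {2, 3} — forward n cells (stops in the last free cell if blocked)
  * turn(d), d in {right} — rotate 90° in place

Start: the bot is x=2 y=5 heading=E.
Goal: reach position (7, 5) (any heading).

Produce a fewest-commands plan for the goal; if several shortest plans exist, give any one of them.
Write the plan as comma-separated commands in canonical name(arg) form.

start: x=2 y=5 heading=E
step 1 (move(2)): x=4 y=5 heading=E
step 2 (move(3)): x=7 y=5 heading=E
minimal: 2 command(s), checked below 2.

move(2), move(3)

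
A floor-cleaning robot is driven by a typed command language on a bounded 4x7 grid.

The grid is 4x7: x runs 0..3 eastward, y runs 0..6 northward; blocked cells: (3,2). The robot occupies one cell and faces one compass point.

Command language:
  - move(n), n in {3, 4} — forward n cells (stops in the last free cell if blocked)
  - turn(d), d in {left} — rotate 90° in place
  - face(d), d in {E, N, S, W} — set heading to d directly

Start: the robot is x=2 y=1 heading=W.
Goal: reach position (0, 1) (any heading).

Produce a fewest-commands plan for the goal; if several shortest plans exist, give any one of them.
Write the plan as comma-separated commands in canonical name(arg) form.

move(4)

t0: x=2 y=1 heading=W
step 1 (move(4)): x=0 y=1 heading=W
no 0-step plan works, so 1 is optimal.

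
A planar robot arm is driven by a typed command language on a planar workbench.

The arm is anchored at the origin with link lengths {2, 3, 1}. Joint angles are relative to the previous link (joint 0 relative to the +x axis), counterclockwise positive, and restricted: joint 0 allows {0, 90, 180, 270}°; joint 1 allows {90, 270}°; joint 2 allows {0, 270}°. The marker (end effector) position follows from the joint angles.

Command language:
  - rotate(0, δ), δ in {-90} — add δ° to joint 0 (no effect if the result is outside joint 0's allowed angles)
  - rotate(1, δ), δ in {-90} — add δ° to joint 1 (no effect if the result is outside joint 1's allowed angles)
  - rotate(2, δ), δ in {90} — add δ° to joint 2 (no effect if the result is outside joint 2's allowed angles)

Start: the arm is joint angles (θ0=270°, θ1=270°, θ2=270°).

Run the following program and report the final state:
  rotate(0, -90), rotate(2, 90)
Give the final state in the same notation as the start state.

joint angles (θ0=180°, θ1=270°, θ2=0°)

start: joint angles (θ0=270°, θ1=270°, θ2=270°)
1. rotate(0, -90) → joint angles (θ0=180°, θ1=270°, θ2=270°)
2. rotate(2, 90) → joint angles (θ0=180°, θ1=270°, θ2=0°)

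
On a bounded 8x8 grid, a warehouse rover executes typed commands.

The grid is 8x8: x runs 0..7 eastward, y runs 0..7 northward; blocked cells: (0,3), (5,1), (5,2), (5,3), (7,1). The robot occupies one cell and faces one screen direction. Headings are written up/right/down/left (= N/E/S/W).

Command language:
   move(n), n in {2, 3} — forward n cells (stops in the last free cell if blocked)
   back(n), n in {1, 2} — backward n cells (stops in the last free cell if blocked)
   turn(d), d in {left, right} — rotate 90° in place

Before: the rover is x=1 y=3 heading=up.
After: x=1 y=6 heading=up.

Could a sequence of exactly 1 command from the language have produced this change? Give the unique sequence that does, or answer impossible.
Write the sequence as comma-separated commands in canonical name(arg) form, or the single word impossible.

key: heading stays N — the single command does not turn
t0: x=1 y=3 heading=up
step 1 (move(3)): x=1 y=6 heading=up
uniquely the one of 6 1-step routes that fits.

move(3)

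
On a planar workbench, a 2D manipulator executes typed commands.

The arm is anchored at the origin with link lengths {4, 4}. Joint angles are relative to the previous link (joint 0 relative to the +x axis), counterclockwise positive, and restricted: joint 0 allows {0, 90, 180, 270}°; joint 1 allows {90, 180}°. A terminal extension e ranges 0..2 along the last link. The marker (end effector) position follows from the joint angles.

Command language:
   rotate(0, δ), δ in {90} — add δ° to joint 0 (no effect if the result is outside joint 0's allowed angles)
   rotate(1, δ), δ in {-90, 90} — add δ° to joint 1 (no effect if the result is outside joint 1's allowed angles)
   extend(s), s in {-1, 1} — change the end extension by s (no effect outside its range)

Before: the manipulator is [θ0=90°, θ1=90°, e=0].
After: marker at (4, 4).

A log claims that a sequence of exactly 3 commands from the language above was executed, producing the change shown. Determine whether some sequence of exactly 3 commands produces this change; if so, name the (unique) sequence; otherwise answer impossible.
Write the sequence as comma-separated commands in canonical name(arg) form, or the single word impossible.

start: [θ0=90°, θ1=90°, e=0]
t=1 rotate(0, 90) ⇒ [θ0=180°, θ1=90°, e=0]
t=2 rotate(0, 90) ⇒ [θ0=270°, θ1=90°, e=0]
t=3 rotate(0, 90) ⇒ [θ0=0°, θ1=90°, e=0]
uniquely the one of 125 3-step routes that fits.

rotate(0, 90), rotate(0, 90), rotate(0, 90)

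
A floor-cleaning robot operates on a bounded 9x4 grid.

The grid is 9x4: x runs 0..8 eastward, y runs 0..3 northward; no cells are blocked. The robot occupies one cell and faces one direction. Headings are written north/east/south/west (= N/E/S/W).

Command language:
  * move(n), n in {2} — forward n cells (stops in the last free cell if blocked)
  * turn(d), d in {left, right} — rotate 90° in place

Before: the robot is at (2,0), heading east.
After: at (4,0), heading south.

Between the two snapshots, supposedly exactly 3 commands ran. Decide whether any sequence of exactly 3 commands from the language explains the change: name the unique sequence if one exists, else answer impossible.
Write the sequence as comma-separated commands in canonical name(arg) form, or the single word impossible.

move(2), turn(right), move(2)

key: position moved to (4,0) AND the heading swung to S — translation plus rotation needed
from: at (2,0), heading east
1. move(2) → at (4,0), heading east
2. turn(right) → at (4,0), heading south
3. move(2) → at (4,0), heading south
uniquely the one of 27 3-step routes that fits.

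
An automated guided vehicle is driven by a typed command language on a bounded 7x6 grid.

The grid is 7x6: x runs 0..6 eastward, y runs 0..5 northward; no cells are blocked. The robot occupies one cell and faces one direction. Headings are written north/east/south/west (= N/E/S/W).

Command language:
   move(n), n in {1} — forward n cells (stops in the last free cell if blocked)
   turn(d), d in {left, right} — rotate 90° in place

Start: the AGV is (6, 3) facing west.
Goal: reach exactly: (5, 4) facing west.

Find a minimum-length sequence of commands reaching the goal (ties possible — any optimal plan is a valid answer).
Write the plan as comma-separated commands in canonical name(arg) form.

turn(right), move(1), turn(left), move(1)

t0: (6, 3) facing west
step 1 (turn(right)): (6, 3) facing north
step 2 (move(1)): (6, 4) facing north
step 3 (turn(left)): (6, 4) facing west
step 4 (move(1)): (5, 4) facing west
shorter routes all fall short; 4 is best.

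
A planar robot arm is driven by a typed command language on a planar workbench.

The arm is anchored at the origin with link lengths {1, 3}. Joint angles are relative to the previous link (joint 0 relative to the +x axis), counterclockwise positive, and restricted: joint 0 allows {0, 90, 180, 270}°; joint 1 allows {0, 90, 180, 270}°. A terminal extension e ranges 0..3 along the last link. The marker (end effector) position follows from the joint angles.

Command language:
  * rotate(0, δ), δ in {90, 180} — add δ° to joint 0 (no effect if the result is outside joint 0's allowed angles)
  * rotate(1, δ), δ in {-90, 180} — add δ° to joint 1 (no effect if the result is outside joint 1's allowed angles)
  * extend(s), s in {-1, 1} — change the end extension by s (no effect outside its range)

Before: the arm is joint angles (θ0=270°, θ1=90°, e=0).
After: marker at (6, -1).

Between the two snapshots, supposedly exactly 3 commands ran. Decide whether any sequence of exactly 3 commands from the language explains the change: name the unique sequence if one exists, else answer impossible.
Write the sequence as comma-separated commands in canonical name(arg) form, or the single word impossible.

extend(1), extend(1), extend(1)

begin: joint angles (θ0=270°, θ1=90°, e=0)
[1] after extend(1): joint angles (θ0=270°, θ1=90°, e=1)
[2] after extend(1): joint angles (θ0=270°, θ1=90°, e=2)
[3] after extend(1): joint angles (θ0=270°, θ1=90°, e=3)
no rival 3-sequence matches.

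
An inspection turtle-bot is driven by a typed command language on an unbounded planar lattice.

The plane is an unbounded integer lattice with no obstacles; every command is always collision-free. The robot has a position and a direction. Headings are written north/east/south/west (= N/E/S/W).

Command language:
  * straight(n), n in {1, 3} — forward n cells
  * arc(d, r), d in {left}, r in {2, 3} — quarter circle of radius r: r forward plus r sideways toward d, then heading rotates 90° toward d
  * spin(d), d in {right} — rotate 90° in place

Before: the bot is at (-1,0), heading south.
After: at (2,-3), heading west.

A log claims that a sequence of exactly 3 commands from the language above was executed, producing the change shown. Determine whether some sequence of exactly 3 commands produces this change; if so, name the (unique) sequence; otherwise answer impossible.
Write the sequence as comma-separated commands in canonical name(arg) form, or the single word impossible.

arc(left, 3), spin(right), spin(right)

key: running spin(right) before arc(left, 3) would end elsewhere — order is forced
initial: at (-1,0), heading south
1. arc(left, 3) → at (2,-3), heading east
2. spin(right) → at (2,-3), heading south
3. spin(right) → at (2,-3), heading west
all 125 alternatives checked — unique.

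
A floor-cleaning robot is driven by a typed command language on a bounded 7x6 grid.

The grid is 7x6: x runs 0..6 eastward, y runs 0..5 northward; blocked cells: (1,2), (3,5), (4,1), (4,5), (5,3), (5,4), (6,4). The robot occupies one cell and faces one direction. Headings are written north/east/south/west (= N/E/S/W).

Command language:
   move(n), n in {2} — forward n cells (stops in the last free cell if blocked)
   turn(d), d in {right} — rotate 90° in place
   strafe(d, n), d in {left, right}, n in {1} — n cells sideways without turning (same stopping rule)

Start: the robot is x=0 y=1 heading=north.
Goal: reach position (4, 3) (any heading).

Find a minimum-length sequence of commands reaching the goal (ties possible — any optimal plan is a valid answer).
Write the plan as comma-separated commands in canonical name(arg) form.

begin: x=0 y=1 heading=north
[1] after move(2): x=0 y=3 heading=north
[2] after turn(right): x=0 y=3 heading=east
[3] after move(2): x=2 y=3 heading=east
[4] after move(2): x=4 y=3 heading=east
nothing shorter than 4 reaches the goal.

move(2), turn(right), move(2), move(2)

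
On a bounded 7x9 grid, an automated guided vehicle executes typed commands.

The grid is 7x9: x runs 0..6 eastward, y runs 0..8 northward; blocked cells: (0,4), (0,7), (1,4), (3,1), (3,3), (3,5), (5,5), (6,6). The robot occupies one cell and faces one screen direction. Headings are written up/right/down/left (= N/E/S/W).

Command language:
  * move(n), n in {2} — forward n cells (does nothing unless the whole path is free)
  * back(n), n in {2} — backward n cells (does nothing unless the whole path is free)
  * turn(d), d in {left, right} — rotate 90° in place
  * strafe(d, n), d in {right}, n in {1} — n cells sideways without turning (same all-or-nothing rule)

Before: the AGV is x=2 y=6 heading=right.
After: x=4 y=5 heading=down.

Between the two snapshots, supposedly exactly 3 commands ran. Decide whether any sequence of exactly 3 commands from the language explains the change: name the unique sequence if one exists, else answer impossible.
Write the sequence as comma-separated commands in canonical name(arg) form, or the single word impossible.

move(2), strafe(right, 1), turn(right)

key: running turn(right) before move(2) would end elsewhere — order is forced
t0: x=2 y=6 heading=right
[1] after move(2): x=4 y=6 heading=right
[2] after strafe(right, 1): x=4 y=5 heading=right
[3] after turn(right): x=4 y=5 heading=down
uniquely the one of 125 3-step routes that fits.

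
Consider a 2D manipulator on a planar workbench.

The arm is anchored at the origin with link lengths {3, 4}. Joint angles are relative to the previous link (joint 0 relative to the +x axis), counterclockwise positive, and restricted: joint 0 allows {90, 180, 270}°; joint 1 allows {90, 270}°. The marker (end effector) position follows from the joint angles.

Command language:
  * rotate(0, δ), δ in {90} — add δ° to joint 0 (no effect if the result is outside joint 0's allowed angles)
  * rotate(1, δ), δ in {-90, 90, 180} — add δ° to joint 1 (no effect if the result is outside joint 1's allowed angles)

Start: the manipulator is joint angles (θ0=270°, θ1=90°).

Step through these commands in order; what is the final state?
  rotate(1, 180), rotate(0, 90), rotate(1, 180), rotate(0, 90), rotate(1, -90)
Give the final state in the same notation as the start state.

from: joint angles (θ0=270°, θ1=90°)
t=1 rotate(1, 180) ⇒ joint angles (θ0=270°, θ1=270°)
t=2 rotate(0, 90) ⇒ joint angles (θ0=270°, θ1=270°)
t=3 rotate(1, 180) ⇒ joint angles (θ0=270°, θ1=90°)
t=4 rotate(0, 90) ⇒ joint angles (θ0=270°, θ1=90°)
t=5 rotate(1, -90) ⇒ joint angles (θ0=270°, θ1=90°)

joint angles (θ0=270°, θ1=90°)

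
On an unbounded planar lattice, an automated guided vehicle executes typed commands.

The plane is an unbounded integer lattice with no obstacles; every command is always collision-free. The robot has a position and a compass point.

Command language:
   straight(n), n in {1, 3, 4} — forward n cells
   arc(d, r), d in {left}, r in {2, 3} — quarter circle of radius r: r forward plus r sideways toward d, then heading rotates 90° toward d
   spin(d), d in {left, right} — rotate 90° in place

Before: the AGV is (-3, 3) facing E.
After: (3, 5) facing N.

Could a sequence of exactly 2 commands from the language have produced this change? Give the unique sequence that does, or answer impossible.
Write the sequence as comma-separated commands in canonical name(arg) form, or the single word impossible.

straight(4), arc(left, 2)

key: cell and facing (now N) both changed — the 2 commands mix motion and turning
from: (-3, 3) facing E
step 1 (straight(4)): (1, 3) facing E
step 2 (arc(left, 2)): (3, 5) facing N
no rival 2-sequence matches.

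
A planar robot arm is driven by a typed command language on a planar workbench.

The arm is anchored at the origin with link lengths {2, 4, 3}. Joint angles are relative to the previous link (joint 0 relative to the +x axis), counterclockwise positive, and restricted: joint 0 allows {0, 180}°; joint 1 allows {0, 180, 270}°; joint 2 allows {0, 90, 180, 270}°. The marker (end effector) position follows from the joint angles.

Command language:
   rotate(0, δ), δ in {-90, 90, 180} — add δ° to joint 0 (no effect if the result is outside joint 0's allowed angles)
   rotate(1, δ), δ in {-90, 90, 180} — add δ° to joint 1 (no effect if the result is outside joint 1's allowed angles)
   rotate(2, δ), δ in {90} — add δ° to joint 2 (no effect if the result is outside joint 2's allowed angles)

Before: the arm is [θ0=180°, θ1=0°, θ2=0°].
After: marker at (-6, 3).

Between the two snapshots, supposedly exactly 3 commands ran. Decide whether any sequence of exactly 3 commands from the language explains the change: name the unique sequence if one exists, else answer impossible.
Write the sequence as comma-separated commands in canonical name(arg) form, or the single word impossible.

begin: [θ0=180°, θ1=0°, θ2=0°]
step 1 (rotate(2, 90)): [θ0=180°, θ1=0°, θ2=90°]
step 2 (rotate(2, 90)): [θ0=180°, θ1=0°, θ2=180°]
step 3 (rotate(2, 90)): [θ0=180°, θ1=0°, θ2=270°]
no other 3-command option fits: unique.

rotate(2, 90), rotate(2, 90), rotate(2, 90)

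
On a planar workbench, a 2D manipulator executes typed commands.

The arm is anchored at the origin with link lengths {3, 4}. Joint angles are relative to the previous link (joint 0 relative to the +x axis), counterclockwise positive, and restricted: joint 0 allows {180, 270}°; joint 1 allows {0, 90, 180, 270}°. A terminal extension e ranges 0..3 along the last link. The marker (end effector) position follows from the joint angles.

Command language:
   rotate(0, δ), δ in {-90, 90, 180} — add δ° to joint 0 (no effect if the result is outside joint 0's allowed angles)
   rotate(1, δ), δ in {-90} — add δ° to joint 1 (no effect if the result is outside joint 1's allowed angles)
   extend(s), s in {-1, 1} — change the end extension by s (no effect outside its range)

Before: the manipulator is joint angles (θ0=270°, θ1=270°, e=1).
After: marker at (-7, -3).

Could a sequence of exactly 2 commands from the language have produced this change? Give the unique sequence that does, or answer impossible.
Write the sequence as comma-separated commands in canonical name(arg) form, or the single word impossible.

start: joint angles (θ0=270°, θ1=270°, e=1)
t=1 extend(1) ⇒ joint angles (θ0=270°, θ1=270°, e=2)
t=2 extend(1) ⇒ joint angles (θ0=270°, θ1=270°, e=3)
all 36 alternatives checked — unique.

extend(1), extend(1)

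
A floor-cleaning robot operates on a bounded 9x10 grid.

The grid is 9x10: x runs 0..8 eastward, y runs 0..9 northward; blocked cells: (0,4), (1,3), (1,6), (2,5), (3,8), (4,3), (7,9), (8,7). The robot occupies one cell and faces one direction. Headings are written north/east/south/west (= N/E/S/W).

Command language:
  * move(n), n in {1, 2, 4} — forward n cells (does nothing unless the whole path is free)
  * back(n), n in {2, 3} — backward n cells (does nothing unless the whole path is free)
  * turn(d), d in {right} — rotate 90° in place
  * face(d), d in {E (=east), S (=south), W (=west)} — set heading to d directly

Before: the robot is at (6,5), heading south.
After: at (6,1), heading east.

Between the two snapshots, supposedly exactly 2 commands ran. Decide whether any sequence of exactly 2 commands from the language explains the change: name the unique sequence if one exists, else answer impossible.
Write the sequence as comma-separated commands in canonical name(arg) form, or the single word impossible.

move(4), face(E)

key: running face(E) before move(4) would end elsewhere — order is forced
t0: at (6,5), heading south
step 1 (move(4)): at (6,1), heading south
step 2 (face(E)): at (6,1), heading east
no other 2-command option fits: unique.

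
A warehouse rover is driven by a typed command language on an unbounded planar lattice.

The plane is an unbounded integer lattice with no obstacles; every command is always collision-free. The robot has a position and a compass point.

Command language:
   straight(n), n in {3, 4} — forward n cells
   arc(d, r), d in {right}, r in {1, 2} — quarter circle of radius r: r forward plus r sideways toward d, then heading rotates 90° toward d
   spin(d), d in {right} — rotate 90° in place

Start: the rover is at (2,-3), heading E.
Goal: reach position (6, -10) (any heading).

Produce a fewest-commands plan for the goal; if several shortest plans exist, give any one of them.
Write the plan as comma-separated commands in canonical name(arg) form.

straight(4), arc(right, 2), straight(3), arc(right, 2)

t0: at (2,-3), heading E
t=1 straight(4) ⇒ at (6,-3), heading E
t=2 arc(right, 2) ⇒ at (8,-5), heading S
t=3 straight(3) ⇒ at (8,-8), heading S
t=4 arc(right, 2) ⇒ at (6,-10), heading W
no 3-step plan works, so 4 is optimal.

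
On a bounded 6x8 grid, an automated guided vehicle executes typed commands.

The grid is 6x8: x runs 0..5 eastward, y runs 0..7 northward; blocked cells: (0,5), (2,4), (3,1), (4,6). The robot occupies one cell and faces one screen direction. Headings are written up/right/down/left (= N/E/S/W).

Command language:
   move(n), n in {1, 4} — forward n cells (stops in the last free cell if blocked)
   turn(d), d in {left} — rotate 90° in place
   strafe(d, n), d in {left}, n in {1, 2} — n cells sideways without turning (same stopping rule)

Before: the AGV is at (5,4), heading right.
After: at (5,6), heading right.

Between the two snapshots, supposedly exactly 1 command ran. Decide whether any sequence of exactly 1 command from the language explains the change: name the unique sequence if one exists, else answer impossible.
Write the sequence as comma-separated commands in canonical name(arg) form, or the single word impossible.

strafe(left, 2)

key: still facing E — the one step turns nothing
initial: at (5,4), heading right
1. strafe(left, 2) → at (5,6), heading right
uniquely the one of 5 1-step routes that fits.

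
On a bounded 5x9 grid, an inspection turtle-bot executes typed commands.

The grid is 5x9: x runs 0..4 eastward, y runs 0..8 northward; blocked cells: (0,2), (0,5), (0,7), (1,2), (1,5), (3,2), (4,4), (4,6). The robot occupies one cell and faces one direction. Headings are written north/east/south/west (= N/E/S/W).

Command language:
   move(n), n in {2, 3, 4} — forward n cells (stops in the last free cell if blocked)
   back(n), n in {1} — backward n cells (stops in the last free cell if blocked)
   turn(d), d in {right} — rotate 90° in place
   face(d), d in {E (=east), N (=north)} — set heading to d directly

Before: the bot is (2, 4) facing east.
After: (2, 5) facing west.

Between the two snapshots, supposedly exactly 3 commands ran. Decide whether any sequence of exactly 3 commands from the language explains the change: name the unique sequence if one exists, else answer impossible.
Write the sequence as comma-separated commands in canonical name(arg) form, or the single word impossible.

turn(right), back(1), turn(right)

key: position moved to (2,5) AND the heading swung to W — translation plus rotation needed
initial: (2, 4) facing east
t=1 turn(right) ⇒ (2, 4) facing south
t=2 back(1) ⇒ (2, 5) facing south
t=3 turn(right) ⇒ (2, 5) facing west
no other 3-command option fits: unique.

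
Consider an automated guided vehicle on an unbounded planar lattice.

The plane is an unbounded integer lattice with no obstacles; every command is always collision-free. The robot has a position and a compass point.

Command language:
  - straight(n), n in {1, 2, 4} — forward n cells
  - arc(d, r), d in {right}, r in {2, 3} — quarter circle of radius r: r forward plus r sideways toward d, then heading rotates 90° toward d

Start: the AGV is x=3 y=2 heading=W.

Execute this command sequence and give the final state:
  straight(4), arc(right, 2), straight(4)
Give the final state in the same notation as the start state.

x=-3 y=8 heading=N

start: x=3 y=2 heading=W
[1] after straight(4): x=-1 y=2 heading=W
[2] after arc(right, 2): x=-3 y=4 heading=N
[3] after straight(4): x=-3 y=8 heading=N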